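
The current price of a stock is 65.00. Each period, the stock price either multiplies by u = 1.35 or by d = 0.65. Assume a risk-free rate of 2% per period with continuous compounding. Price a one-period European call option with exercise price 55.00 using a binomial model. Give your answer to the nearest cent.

Risk-neutral probability p = (e^0.02 − 0.65)/(1.35 − 0.65) = 0.3702/0.7000 = 0.5289
Terminal stock prices: S_u = 87.75, S_d = 42.25
Terminal payoffs (S − K): max(32.75, 0) = 32.75, max(-12.75, 0) = 0
Node 0 (S = 65): V_0 = e^(−0.02)·[0.5289·32.7500 + 0.4711·0.0000] = 16.9772

16.98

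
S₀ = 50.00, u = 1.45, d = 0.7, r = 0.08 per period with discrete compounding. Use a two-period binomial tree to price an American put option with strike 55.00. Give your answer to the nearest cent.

10.05

Risk-neutral probability p = (1 + 0.08 − 0.7)/(1.45 − 0.7) = 0.3800/0.7500 = 0.5067
Terminal stock prices: S_uu = 105.1, S_ud = 50.75, S_dd = 24.5
Terminal payoffs (K − S): max(-50.12, 0) = 0, max(4.25, 0) = 4.25, max(30.5, 0) = 30.5
Node u (S = 72.5): continuation = 1/1.08·[0.5067·0.0000 + 0.4933·4.2500] = 1.9414; exercise value = 0.0000 ≤ continuation, so V_u = 1.9414
Node d (S = 35): continuation = 1/1.08·[0.5067·4.2500 + 0.4933·30.5000] = 15.9259; exercise value = 20.0000 > continuation, so V_d = 20.0000 (exercise)
Node 0 (S = 50): continuation = 1/1.08·[0.5067·1.9414 + 0.4933·20.0000] = 10.0466; exercise value = 5.0000 ≤ continuation, so V_0 = 10.0466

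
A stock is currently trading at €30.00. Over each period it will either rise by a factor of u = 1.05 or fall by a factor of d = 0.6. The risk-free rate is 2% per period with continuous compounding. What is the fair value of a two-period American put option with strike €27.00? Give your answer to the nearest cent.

Risk-neutral probability p = (e^0.02 − 0.6)/(1.05 − 0.6) = 0.4202/0.4500 = 0.9338
Terminal stock prices: S_uu = 33.08, S_ud = 18.9, S_dd = 10.8
Terminal payoffs (K − S): max(-6.075, 0) = 0, max(8.1, 0) = 8.1, max(16.2, 0) = 16.2
Node u (S = 31.5): continuation = e^(−0.02)·[0.9338·0.0000 + 0.0662·8.1000] = 0.5258; exercise value = 0.0000 ≤ continuation, so V_u = 0.5258
Node d (S = 18): continuation = e^(−0.02)·[0.9338·8.1000 + 0.0662·16.2000] = 8.4654; exercise value = 9.0000 > continuation, so V_d = 9.0000 (exercise)
Node 0 (S = 30): continuation = e^(−0.02)·[0.9338·0.5258 + 0.0662·9.0000] = 1.0654; exercise value = 0.0000 ≤ continuation, so V_0 = 1.0654

€1.07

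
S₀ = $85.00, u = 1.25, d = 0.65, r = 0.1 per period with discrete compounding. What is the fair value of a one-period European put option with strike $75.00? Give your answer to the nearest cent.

Risk-neutral probability p = (1 + 0.1 − 0.65)/(1.25 − 0.65) = 0.4500/0.6000 = 0.7500
Terminal stock prices: S_u = 106.2, S_d = 55.25
Terminal payoffs (K − S): max(-31.25, 0) = 0, max(19.75, 0) = 19.75
Node 0 (S = 85): V_0 = 1/1.1·[0.7500·0.0000 + 0.2500·19.7500] = 4.4886

$4.49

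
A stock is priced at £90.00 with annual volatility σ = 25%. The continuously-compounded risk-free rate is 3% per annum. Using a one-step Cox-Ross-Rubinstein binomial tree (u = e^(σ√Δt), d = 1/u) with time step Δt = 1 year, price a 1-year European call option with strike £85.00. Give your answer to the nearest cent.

CRR parameters: u = e^(σ√Δt) = e^(0.25·√1) = 1.2840, d = 1/u = 0.7788
Per-period rate: rΔt = 0.03·1 = 0.03, so R = e^0.03 = 1.0305
Risk-neutral probability p = (e^0.03 − 0.7788)/(1.2840 − 0.7788) = 0.2517/0.5052 = 0.4981
Terminal stock prices: S_u = 115.6, S_d = 70.09
Terminal payoffs (S − K): max(30.56, 0) = 30.56, max(-14.91, 0) = 0
Node 0 (S = 90): V_0 = e^(−0.03)·[0.4981·30.5623 + 0.5019·0.0000] = 14.7732

£14.77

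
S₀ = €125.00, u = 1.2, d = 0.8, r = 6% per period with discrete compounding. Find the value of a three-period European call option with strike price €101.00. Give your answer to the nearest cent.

€42.53

Risk-neutral probability p = (1 + 0.06 − 0.8)/(1.2 − 0.8) = 0.2600/0.4000 = 0.6500
Terminal stock prices: S_uuu = 216, S_uud = 144, S_udd = 96, S_ddd = 64
Terminal payoffs (S − K): max(115, 0) = 115, max(43, 0) = 43, max(-5, 0) = 0, max(-37, 0) = 0
Node uu (S = 180): V_uu = 1/1.06·[0.6500·115.0000 + 0.3500·43.0000] = 84.7170
Node ud (S = 120): V_ud = 1/1.06·[0.6500·43.0000 + 0.3500·0.0000] = 26.3679
Node dd (S = 80): V_dd = 1/1.06·[0.6500·0.0000 + 0.3500·0.0000] = 0.0000
Node u (S = 150): V_u = 1/1.06·[0.6500·84.7170 + 0.3500·26.3679] = 60.6555
Node d (S = 100): V_d = 1/1.06·[0.6500·26.3679 + 0.3500·0.0000] = 16.1690
Node 0 (S = 125): V_0 = 1/1.06·[0.6500·60.6555 + 0.3500·16.1690] = 42.5332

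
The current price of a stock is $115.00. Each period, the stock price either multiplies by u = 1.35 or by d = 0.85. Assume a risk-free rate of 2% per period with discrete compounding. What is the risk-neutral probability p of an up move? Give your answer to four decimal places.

Risk-neutral probability p = (1 + 0.02 − 0.85)/(1.35 − 0.85) = 0.1700/0.5000 = 0.3400

p = 0.3400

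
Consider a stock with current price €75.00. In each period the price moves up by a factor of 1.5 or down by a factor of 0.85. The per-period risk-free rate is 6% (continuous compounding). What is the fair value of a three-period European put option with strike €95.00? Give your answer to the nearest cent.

€17.61

Risk-neutral probability p = (e^0.06 − 0.85)/(1.5 − 0.85) = 0.2118/0.6500 = 0.3259
Terminal stock prices: S_uuu = 253.1, S_uud = 143.4, S_udd = 81.28, S_ddd = 46.06
Terminal payoffs (K − S): max(-158.1, 0) = 0, max(-48.44, 0) = 0, max(13.72, 0) = 13.72, max(48.94, 0) = 48.94
Node uu (S = 168.8): V_uu = e^(−0.06)·[0.3259·0.0000 + 0.6741·0.0000] = 0.0000
Node ud (S = 95.62): V_ud = e^(−0.06)·[0.3259·0.0000 + 0.6741·13.7188] = 8.7092
Node dd (S = 54.19): V_dd = e^(−0.06)·[0.3259·13.7188 + 0.6741·48.9406] = 35.2801
Node u (S = 112.5): V_u = e^(−0.06)·[0.3259·0.0000 + 0.6741·8.7092] = 5.5290
Node d (S = 63.75): V_d = e^(−0.06)·[0.3259·8.7092 + 0.6741·35.2801] = 25.0703
Node 0 (S = 75): V_0 = e^(−0.06)·[0.3259·5.5290 + 0.6741·25.0703] = 17.6127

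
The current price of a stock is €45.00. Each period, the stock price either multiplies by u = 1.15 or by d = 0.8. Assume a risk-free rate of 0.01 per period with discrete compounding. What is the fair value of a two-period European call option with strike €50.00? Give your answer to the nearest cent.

Risk-neutral probability p = (1 + 0.01 − 0.8)/(1.15 − 0.8) = 0.2100/0.3500 = 0.6000
Terminal stock prices: S_uu = 59.51, S_ud = 41.4, S_dd = 28.8
Terminal payoffs (S − K): max(9.512, 0) = 9.512, max(-8.6, 0) = 0, max(-21.2, 0) = 0
Node u (S = 51.75): V_u = 1/1.01·[0.6000·9.5125 + 0.4000·0.0000] = 5.6510
Node d (S = 36): V_d = 1/1.01·[0.6000·0.0000 + 0.4000·0.0000] = 0.0000
Node 0 (S = 45): V_0 = 1/1.01·[0.6000·5.6510 + 0.4000·0.0000] = 3.3570

€3.36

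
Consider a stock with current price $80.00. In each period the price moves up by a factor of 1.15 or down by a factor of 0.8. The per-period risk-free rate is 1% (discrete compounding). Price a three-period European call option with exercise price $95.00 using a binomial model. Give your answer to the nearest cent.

$5.59

Risk-neutral probability p = (1 + 0.01 − 0.8)/(1.15 − 0.8) = 0.2100/0.3500 = 0.6000
Terminal stock prices: S_uuu = 121.7, S_uud = 84.64, S_udd = 58.88, S_ddd = 40.96
Terminal payoffs (S − K): max(26.67, 0) = 26.67, max(-10.36, 0) = 0, max(-36.12, 0) = 0, max(-54.04, 0) = 0
Node uu (S = 105.8): V_uu = 1/1.01·[0.6000·26.6700 + 0.4000·0.0000] = 15.8436
Node ud (S = 73.6): V_ud = 1/1.01·[0.6000·0.0000 + 0.4000·0.0000] = 0.0000
Node dd (S = 51.2): V_dd = 1/1.01·[0.6000·0.0000 + 0.4000·0.0000] = 0.0000
Node u (S = 92): V_u = 1/1.01·[0.6000·15.8436 + 0.4000·0.0000] = 9.4120
Node d (S = 64): V_d = 1/1.01·[0.6000·0.0000 + 0.4000·0.0000] = 0.0000
Node 0 (S = 80): V_0 = 1/1.01·[0.6000·9.4120 + 0.4000·0.0000] = 5.5913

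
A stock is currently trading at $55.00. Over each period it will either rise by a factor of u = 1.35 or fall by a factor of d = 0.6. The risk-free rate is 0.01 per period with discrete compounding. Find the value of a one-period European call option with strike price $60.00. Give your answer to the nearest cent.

$7.71

Risk-neutral probability p = (1 + 0.01 − 0.6)/(1.35 − 0.6) = 0.4100/0.7500 = 0.5467
Terminal stock prices: S_u = 74.25, S_d = 33
Terminal payoffs (S − K): max(14.25, 0) = 14.25, max(-27, 0) = 0
Node 0 (S = 55): V_0 = 1/1.01·[0.5467·14.2500 + 0.4533·0.0000] = 7.7129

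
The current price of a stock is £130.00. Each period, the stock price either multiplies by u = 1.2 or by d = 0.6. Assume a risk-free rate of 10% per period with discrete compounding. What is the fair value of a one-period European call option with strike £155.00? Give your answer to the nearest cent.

Risk-neutral probability p = (1 + 0.1 − 0.6)/(1.2 − 0.6) = 0.5000/0.6000 = 0.8333
Terminal stock prices: S_u = 156, S_d = 78
Terminal payoffs (S − K): max(1, 0) = 1, max(-77, 0) = 0
Node 0 (S = 130): V_0 = 1/1.1·[0.8333·1.0000 + 0.1667·0.0000] = 0.7576

£0.76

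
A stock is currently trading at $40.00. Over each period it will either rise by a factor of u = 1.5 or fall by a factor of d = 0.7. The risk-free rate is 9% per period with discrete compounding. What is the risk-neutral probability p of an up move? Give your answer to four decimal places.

Risk-neutral probability p = (1 + 0.09 − 0.7)/(1.5 − 0.7) = 0.3900/0.8000 = 0.4875

p = 0.4875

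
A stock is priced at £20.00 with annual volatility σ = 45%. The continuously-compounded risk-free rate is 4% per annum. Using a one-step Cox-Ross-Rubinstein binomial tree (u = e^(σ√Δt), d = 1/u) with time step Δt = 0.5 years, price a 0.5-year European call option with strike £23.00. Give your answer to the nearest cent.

CRR parameters: u = e^(σ√Δt) = e^(0.45·√0.5) = 1.3746, d = 1/u = 0.7275
Per-period rate: rΔt = 0.04·0.5 = 0.02, so R = e^0.02 = 1.0202
Risk-neutral probability p = (e^0.02 − 0.7275)/(1.3746 − 0.7275) = 0.2927/0.6472 = 0.4523
Terminal stock prices: S_u = 27.49, S_d = 14.55
Terminal payoffs (S − K): max(4.493, 0) = 4.493, max(-8.451, 0) = 0
Node 0 (S = 20): V_0 = e^(−0.02)·[0.4523·4.4930 + 0.5477·0.0000] = 1.9921

£1.99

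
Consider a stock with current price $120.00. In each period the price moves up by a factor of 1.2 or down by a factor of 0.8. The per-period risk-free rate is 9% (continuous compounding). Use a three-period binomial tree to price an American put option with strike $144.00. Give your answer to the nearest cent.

$24.00

Risk-neutral probability p = (e^0.09 − 0.8)/(1.2 − 0.8) = 0.2942/0.4000 = 0.7354
Terminal stock prices: S_uuu = 207.4, S_uud = 138.2, S_udd = 92.16, S_ddd = 61.44
Terminal payoffs (K − S): max(-63.36, 0) = 0, max(5.76, 0) = 5.76, max(51.84, 0) = 51.84, max(82.56, 0) = 82.56
Node uu (S = 172.8): continuation = e^(−0.09)·[0.7354·0.0000 + 0.2646·5.7600] = 1.3927; exercise value = 0.0000 ≤ continuation, so V_uu = 1.3927
Node ud (S = 115.2): continuation = e^(−0.09)·[0.7354·5.7600 + 0.2646·51.8400] = 16.4061; exercise value = 28.8000 > continuation, so V_ud = 28.8000 (exercise)
Node dd (S = 76.8): continuation = e^(−0.09)·[0.7354·51.8400 + 0.2646·82.5600] = 54.8061; exercise value = 67.2000 > continuation, so V_dd = 67.2000 (exercise)
Node u (S = 144): continuation = e^(−0.09)·[0.7354·1.3927 + 0.2646·28.8000] = 7.8998; exercise value = 0.0000 ≤ continuation, so V_u = 7.8998
Node d (S = 96): continuation = e^(−0.09)·[0.7354·28.8000 + 0.2646·67.2000] = 35.6061; exercise value = 48.0000 > continuation, so V_d = 48.0000 (exercise)
Node 0 (S = 120): continuation = e^(−0.09)·[0.7354·7.8998 + 0.2646·48.0000] = 16.9158; exercise value = 24.0000 > continuation, so V_0 = 24.0000 (exercise)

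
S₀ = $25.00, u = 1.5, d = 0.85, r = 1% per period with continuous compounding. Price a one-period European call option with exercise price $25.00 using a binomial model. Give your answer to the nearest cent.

Risk-neutral probability p = (e^0.01 − 0.85)/(1.5 − 0.85) = 0.1601/0.6500 = 0.2462
Terminal stock prices: S_u = 37.5, S_d = 21.25
Terminal payoffs (S − K): max(12.5, 0) = 12.5, max(-3.75, 0) = 0
Node 0 (S = 25): V_0 = e^(−0.01)·[0.2462·12.5000 + 0.7538·0.0000] = 3.0473

$3.05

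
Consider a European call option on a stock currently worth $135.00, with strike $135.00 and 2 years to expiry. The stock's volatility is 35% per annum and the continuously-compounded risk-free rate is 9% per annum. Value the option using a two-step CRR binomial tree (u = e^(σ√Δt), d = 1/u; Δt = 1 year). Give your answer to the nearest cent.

CRR parameters: u = e^(σ√Δt) = e^(0.35·√1) = 1.4191, d = 1/u = 0.7047
Per-period rate: rΔt = 0.09·1 = 0.09, so R = e^0.09 = 1.0942
Risk-neutral probability p = (e^0.09 − 0.7047)/(1.4191 − 0.7047) = 0.3895/0.7144 = 0.5452
Terminal stock prices: S_uu = 271.9, S_ud = 135, S_dd = 67.04
Terminal payoffs (S − K): max(136.9, 0) = 136.9, max(0, 0) = 0, max(-67.96, 0) = 0
Node u (S = 191.6): V_u = e^(−0.09)·[0.5452·136.8566 + 0.4548·0.0000] = 68.1934
Node d (S = 95.13): V_d = e^(−0.09)·[0.5452·0.0000 + 0.4548·0.0000] = 0.0000
Node 0 (S = 135): V_0 = e^(−0.09)·[0.5452·68.1934 + 0.4548·0.0000] = 33.9797

$33.98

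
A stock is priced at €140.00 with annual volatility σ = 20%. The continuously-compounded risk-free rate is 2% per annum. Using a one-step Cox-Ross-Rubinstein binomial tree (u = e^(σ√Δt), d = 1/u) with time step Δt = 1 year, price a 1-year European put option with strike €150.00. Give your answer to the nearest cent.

CRR parameters: u = e^(σ√Δt) = e^(0.2·√1) = 1.2214, d = 1/u = 0.8187
Per-period rate: rΔt = 0.02·1 = 0.02, so R = e^0.02 = 1.0202
Risk-neutral probability p = (e^0.02 − 0.8187)/(1.2214 − 0.8187) = 0.2015/0.4027 = 0.5003
Terminal stock prices: S_u = 171, S_d = 114.6
Terminal payoffs (K − S): max(-21, 0) = 0, max(35.38, 0) = 35.38
Node 0 (S = 140): V_0 = e^(−0.02)·[0.5003·0.0000 + 0.4997·35.3777] = 17.3270

€17.33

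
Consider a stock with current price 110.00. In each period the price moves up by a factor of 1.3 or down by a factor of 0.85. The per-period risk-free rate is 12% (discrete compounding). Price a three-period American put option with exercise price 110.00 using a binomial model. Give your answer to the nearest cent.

Risk-neutral probability p = (1 + 0.12 − 0.85)/(1.3 − 0.85) = 0.2700/0.4500 = 0.6000
Terminal stock prices: S_uuu = 241.7, S_uud = 158, S_udd = 103.3, S_ddd = 67.55
Terminal payoffs (K − S): max(-131.7, 0) = 0, max(-48.02, 0) = 0, max(6.683, 0) = 6.683, max(42.45, 0) = 42.45
Node uu (S = 185.9): continuation = 1/1.12·[0.6000·0.0000 + 0.4000·0.0000] = 0.0000; exercise value = 0.0000 ≤ continuation, so V_uu = 0.0000
Node ud (S = 121.5): continuation = 1/1.12·[0.6000·0.0000 + 0.4000·6.6825] = 2.3866; exercise value = 0.0000 ≤ continuation, so V_ud = 2.3866
Node dd (S = 79.47): continuation = 1/1.12·[0.6000·6.6825 + 0.4000·42.4463] = 18.7393; exercise value = 30.5250 > continuation, so V_dd = 30.5250 (exercise)
Node u (S = 143): continuation = 1/1.12·[0.6000·0.0000 + 0.4000·2.3866] = 0.8524; exercise value = 0.0000 ≤ continuation, so V_u = 0.8524
Node d (S = 93.5): continuation = 1/1.12·[0.6000·2.3866 + 0.4000·30.5250] = 12.1803; exercise value = 16.5000 > continuation, so V_d = 16.5000 (exercise)
Node 0 (S = 110): continuation = 1/1.12·[0.6000·0.8524 + 0.4000·16.5000] = 6.3495; exercise value = 0.0000 ≤ continuation, so V_0 = 6.3495

6.35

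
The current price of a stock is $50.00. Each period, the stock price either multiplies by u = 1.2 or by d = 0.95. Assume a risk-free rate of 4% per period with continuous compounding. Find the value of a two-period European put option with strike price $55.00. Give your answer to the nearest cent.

$3.70

Risk-neutral probability p = (e^0.04 − 0.95)/(1.2 − 0.95) = 0.0908/0.2500 = 0.3632
Terminal stock prices: S_uu = 72, S_ud = 57, S_dd = 45.12
Terminal payoffs (K − S): max(-17, 0) = 0, max(-2, 0) = 0, max(9.875, 0) = 9.875
Node u (S = 60): V_u = e^(−0.04)·[0.3632·0.0000 + 0.6368·0.0000] = 0.0000
Node d (S = 47.5): V_d = e^(−0.04)·[0.3632·0.0000 + 0.6368·9.8750] = 6.0414
Node 0 (S = 50): V_0 = e^(−0.04)·[0.3632·0.0000 + 0.6368·6.0414] = 3.6961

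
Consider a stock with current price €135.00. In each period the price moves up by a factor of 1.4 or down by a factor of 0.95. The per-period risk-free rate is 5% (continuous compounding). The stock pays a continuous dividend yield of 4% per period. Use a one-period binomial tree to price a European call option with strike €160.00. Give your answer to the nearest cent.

€3.68

Per-period risk-free factor R = e^0.05 = 1.0513; dividend-adjusted growth = e^(0.05−0.04) = 1.0101.
Risk-neutral probability p = (1.0101 − 0.95)/(1.4 − 0.95) = 0.0601/0.4500 = 0.1334
Terminal stock prices: S_u = 189, S_d = 128.2
Terminal payoffs (S − K): max(29, 0) = 29, max(-31.75, 0) = 0
Node 0 (S = 135): V_0 = e^(−0.05)·[0.1334·29.0000 + 0.8666·0.0000] = 3.6812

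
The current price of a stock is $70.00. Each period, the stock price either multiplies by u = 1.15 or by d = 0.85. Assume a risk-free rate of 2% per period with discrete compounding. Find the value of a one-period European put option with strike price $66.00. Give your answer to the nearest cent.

Risk-neutral probability p = (1 + 0.02 − 0.85)/(1.15 − 0.85) = 0.1700/0.3000 = 0.5667
Terminal stock prices: S_u = 80.5, S_d = 59.5
Terminal payoffs (K − S): max(-14.5, 0) = 0, max(6.5, 0) = 6.5
Node 0 (S = 70): V_0 = 1/1.02·[0.5667·0.0000 + 0.4333·6.5000] = 2.7614

$2.76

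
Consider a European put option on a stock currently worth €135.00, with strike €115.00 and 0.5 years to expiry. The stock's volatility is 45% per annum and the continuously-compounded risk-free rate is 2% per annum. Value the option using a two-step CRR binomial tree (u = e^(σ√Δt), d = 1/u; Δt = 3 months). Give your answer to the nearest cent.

CRR parameters: u = e^(σ√Δt) = e^(0.45·√0.25) = 1.2523, d = 1/u = 0.7985
Per-period rate: rΔt = 0.02·0.25 = 0.005, so R = e^0.005 = 1.0050
Risk-neutral probability p = (e^0.005 − 0.7985)/(1.2523 − 0.7985) = 0.2065/0.4538 = 0.4550
Terminal stock prices: S_uu = 211.7, S_ud = 135, S_dd = 86.08
Terminal payoffs (K − S): max(-96.72, 0) = 0, max(-20, 0) = 0, max(28.92, 0) = 28.92
Node u (S = 169.1): V_u = e^(−0.005)·[0.4550·0.0000 + 0.5450·0.0000] = 0.0000
Node d (S = 107.8): V_d = e^(−0.005)·[0.4550·0.0000 + 0.5450·28.9202] = 15.6820
Node 0 (S = 135): V_0 = e^(−0.005)·[0.4550·0.0000 + 0.5450·15.6820] = 8.5036

€8.50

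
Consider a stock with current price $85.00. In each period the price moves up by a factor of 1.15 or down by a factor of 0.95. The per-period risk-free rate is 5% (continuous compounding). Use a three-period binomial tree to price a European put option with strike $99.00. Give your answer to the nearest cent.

$6.14

Risk-neutral probability p = (e^0.05 − 0.95)/(1.15 − 0.95) = 0.1013/0.2000 = 0.5064
Terminal stock prices: S_uuu = 129.3, S_uud = 106.8, S_udd = 88.22, S_ddd = 72.88
Terminal payoffs (K − S): max(-30.27, 0) = 0, max(-7.792, 0) = 0, max(10.78, 0) = 10.78, max(26.12, 0) = 26.12
Node uu (S = 112.4): V_uu = e^(−0.05)·[0.5064·0.0000 + 0.4936·0.0000] = 0.0000
Node ud (S = 92.86): V_ud = e^(−0.05)·[0.5064·0.0000 + 0.4936·10.7806] = 5.0622
Node dd (S = 76.71): V_dd = e^(−0.05)·[0.5064·10.7806 + 0.4936·26.1231] = 17.4592
Node u (S = 97.75): V_u = e^(−0.05)·[0.5064·0.0000 + 0.4936·5.0622] = 2.3771
Node d (S = 80.75): V_d = e^(−0.05)·[0.5064·5.0622 + 0.4936·17.4592] = 10.6366
Node 0 (S = 85): V_0 = e^(−0.05)·[0.5064·2.3771 + 0.4936·10.6366] = 6.1396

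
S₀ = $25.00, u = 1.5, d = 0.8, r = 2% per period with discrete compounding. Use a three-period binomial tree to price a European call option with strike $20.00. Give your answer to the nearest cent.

$8.34

Risk-neutral probability p = (1 + 0.02 − 0.8)/(1.5 − 0.8) = 0.2200/0.7000 = 0.3143
Terminal stock prices: S_uuu = 84.38, S_uud = 45, S_udd = 24, S_ddd = 12.8
Terminal payoffs (S − K): max(64.38, 0) = 64.38, max(25, 0) = 25, max(4, 0) = 4, max(-7.2, 0) = 0
Node uu (S = 56.25): V_uu = 1/1.02·[0.3143·64.3750 + 0.6857·25.0000] = 36.6422
Node ud (S = 30): V_ud = 1/1.02·[0.3143·25.0000 + 0.6857·4.0000] = 10.3922
Node dd (S = 16): V_dd = 1/1.02·[0.3143·4.0000 + 0.6857·0.0000] = 1.2325
Node u (S = 37.5): V_u = 1/1.02·[0.3143·36.6422 + 0.6857·10.3922] = 18.2766
Node d (S = 20): V_d = 1/1.02·[0.3143·10.3922 + 0.6857·1.2325] = 4.0306
Node 0 (S = 25): V_0 = 1/1.02·[0.3143·18.2766 + 0.6857·4.0306] = 8.3411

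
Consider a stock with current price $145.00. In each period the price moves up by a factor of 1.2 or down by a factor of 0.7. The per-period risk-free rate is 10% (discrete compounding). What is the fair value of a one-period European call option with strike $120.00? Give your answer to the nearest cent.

Risk-neutral probability p = (1 + 0.1 − 0.7)/(1.2 − 0.7) = 0.4000/0.5000 = 0.8000
Terminal stock prices: S_u = 174, S_d = 101.5
Terminal payoffs (S − K): max(54, 0) = 54, max(-18.5, 0) = 0
Node 0 (S = 145): V_0 = 1/1.1·[0.8000·54.0000 + 0.2000·0.0000] = 39.2727

$39.27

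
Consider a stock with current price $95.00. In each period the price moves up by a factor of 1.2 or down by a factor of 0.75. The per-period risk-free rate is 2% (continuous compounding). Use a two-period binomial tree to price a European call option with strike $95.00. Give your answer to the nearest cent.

Risk-neutral probability p = (e^0.02 − 0.75)/(1.2 − 0.75) = 0.2702/0.4500 = 0.6004
Terminal stock prices: S_uu = 136.8, S_ud = 85.5, S_dd = 53.44
Terminal payoffs (S − K): max(41.8, 0) = 41.8, max(-9.5, 0) = 0, max(-41.56, 0) = 0
Node u (S = 114): V_u = e^(−0.02)·[0.6004·41.8000 + 0.3996·0.0000] = 24.6017
Node d (S = 71.25): V_d = e^(−0.02)·[0.6004·0.0000 + 0.3996·0.0000] = 0.0000
Node 0 (S = 95): V_0 = e^(−0.02)·[0.6004·24.6017 + 0.3996·0.0000] = 14.4795

$14.48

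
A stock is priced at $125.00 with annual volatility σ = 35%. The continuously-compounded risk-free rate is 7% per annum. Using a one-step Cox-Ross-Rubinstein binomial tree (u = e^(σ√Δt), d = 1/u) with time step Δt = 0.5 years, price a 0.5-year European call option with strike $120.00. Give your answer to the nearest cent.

$19.74

CRR parameters: u = e^(σ√Δt) = e^(0.35·√0.5) = 1.2808, d = 1/u = 0.7808
Per-period rate: rΔt = 0.07·0.5 = 0.035, so R = e^0.035 = 1.0356
Risk-neutral probability p = (e^0.035 − 0.7808)/(1.2808 − 0.7808) = 0.2549/0.5000 = 0.5097
Terminal stock prices: S_u = 160.1, S_d = 97.6
Terminal payoffs (S − K): max(40.1, 0) = 40.1, max(-22.4, 0) = 0
Node 0 (S = 125): V_0 = e^(−0.035)·[0.5097·40.1004 + 0.4903·0.0000] = 19.7352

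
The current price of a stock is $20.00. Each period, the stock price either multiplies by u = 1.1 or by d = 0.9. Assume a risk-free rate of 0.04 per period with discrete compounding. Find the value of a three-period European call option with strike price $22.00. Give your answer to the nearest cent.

Risk-neutral probability p = (1 + 0.04 − 0.9)/(1.1 − 0.9) = 0.1400/0.2000 = 0.7000
Terminal stock prices: S_uuu = 26.62, S_uud = 21.78, S_udd = 17.82, S_ddd = 14.58
Terminal payoffs (S − K): max(4.62, 0) = 4.62, max(-0.22, 0) = 0, max(-4.18, 0) = 0, max(-7.42, 0) = 0
Node uu (S = 24.2): V_uu = 1/1.04·[0.7000·4.6200 + 0.3000·0.0000] = 3.1096
Node ud (S = 19.8): V_ud = 1/1.04·[0.7000·0.0000 + 0.3000·0.0000] = 0.0000
Node dd (S = 16.2): V_dd = 1/1.04·[0.7000·0.0000 + 0.3000·0.0000] = 0.0000
Node u (S = 22): V_u = 1/1.04·[0.7000·3.1096 + 0.3000·0.0000] = 2.0930
Node d (S = 18): V_d = 1/1.04·[0.7000·0.0000 + 0.3000·0.0000] = 0.0000
Node 0 (S = 20): V_0 = 1/1.04·[0.7000·2.0930 + 0.3000·0.0000] = 1.4088

$1.41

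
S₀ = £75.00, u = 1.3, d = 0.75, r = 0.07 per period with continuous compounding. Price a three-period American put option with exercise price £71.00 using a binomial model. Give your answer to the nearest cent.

Risk-neutral probability p = (e^0.07 − 0.75)/(1.3 − 0.75) = 0.3225/0.5500 = 0.5864
Terminal stock prices: S_uuu = 164.8, S_uud = 95.06, S_udd = 54.84, S_ddd = 31.64
Terminal payoffs (K − S): max(-93.78, 0) = 0, max(-24.06, 0) = 0, max(16.16, 0) = 16.16, max(39.36, 0) = 39.36
Node uu (S = 126.8): continuation = e^(−0.07)·[0.5864·0.0000 + 0.4136·0.0000] = 0.0000; exercise value = 0.0000 ≤ continuation, so V_uu = 0.0000
Node ud (S = 73.12): continuation = e^(−0.07)·[0.5864·0.0000 + 0.4136·16.1562] = 6.2308; exercise value = 0.0000 ≤ continuation, so V_ud = 6.2308
Node dd (S = 42.19): continuation = e^(−0.07)·[0.5864·16.1562 + 0.4136·39.3594] = 24.0125; exercise value = 28.8125 > continuation, so V_dd = 28.8125 (exercise)
Node u (S = 97.5): continuation = e^(−0.07)·[0.5864·0.0000 + 0.4136·6.2308] = 2.4030; exercise value = 0.0000 ≤ continuation, so V_u = 2.4030
Node d (S = 56.25): continuation = e^(−0.07)·[0.5864·6.2308 + 0.4136·28.8125] = 14.5184; exercise value = 14.7500 > continuation, so V_d = 14.7500 (exercise)
Node 0 (S = 75): continuation = e^(−0.07)·[0.5864·2.4030 + 0.4136·14.7500] = 7.0022; exercise value = 0.0000 ≤ continuation, so V_0 = 7.0022

£7.00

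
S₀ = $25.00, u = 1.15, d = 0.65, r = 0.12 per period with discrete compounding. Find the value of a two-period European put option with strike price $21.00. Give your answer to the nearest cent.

$0.24

Risk-neutral probability p = (1 + 0.12 − 0.65)/(1.15 − 0.65) = 0.4700/0.5000 = 0.9400
Terminal stock prices: S_uu = 33.06, S_ud = 18.69, S_dd = 10.56
Terminal payoffs (K − S): max(-12.06, 0) = 0, max(2.312, 0) = 2.312, max(10.44, 0) = 10.44
Node u (S = 28.75): V_u = 1/1.12·[0.9400·0.0000 + 0.0600·2.3125] = 0.1239
Node d (S = 16.25): V_d = 1/1.12·[0.9400·2.3125 + 0.0600·10.4375] = 2.5000
Node 0 (S = 25): V_0 = 1/1.12·[0.9400·0.1239 + 0.0600·2.5000] = 0.2379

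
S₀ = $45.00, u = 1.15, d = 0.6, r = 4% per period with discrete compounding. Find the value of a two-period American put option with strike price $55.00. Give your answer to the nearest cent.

Risk-neutral probability p = (1 + 0.04 − 0.6)/(1.15 − 0.6) = 0.4400/0.5500 = 0.8000
Terminal stock prices: S_uu = 59.51, S_ud = 31.05, S_dd = 16.2
Terminal payoffs (K − S): max(-4.512, 0) = 0, max(23.95, 0) = 23.95, max(38.8, 0) = 38.8
Node u (S = 51.75): continuation = 1/1.04·[0.8000·0.0000 + 0.2000·23.9500] = 4.6058; exercise value = 3.2500 ≤ continuation, so V_u = 4.6058
Node d (S = 27): continuation = 1/1.04·[0.8000·23.9500 + 0.2000·38.8000] = 25.8846; exercise value = 28.0000 > continuation, so V_d = 28.0000 (exercise)
Node 0 (S = 45): continuation = 1/1.04·[0.8000·4.6058 + 0.2000·28.0000] = 8.9275; exercise value = 10.0000 > continuation, so V_0 = 10.0000 (exercise)

$10.00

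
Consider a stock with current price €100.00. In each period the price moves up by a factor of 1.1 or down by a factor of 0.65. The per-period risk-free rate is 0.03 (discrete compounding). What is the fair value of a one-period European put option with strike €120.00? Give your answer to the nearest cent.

€16.50

Risk-neutral probability p = (1 + 0.03 − 0.65)/(1.1 − 0.65) = 0.3800/0.4500 = 0.8444
Terminal stock prices: S_u = 110, S_d = 65
Terminal payoffs (K − S): max(10, 0) = 10, max(55, 0) = 55
Node 0 (S = 100): V_0 = 1/1.03·[0.8444·10.0000 + 0.1556·55.0000] = 16.5049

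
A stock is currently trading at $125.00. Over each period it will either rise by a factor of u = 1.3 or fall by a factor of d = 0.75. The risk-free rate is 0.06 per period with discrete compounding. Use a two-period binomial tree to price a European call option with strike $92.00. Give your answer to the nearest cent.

Risk-neutral probability p = (1 + 0.06 − 0.75)/(1.3 − 0.75) = 0.3100/0.5500 = 0.5636
Terminal stock prices: S_uu = 211.3, S_ud = 121.9, S_dd = 70.31
Terminal payoffs (S − K): max(119.3, 0) = 119.3, max(29.88, 0) = 29.88, max(-21.69, 0) = 0
Node u (S = 162.5): V_u = 1/1.06·[0.5636·119.2500 + 0.4364·29.8750] = 75.7075
Node d (S = 93.75): V_d = 1/1.06·[0.5636·29.8750 + 0.4364·0.0000] = 15.8855
Node 0 (S = 125): V_0 = 1/1.06·[0.5636·75.7075 + 0.4364·15.8855] = 46.7956

$46.80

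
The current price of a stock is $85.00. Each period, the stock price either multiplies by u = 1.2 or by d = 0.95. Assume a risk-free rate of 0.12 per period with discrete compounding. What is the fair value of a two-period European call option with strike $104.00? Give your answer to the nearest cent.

$6.78

Risk-neutral probability p = (1 + 0.12 − 0.95)/(1.2 − 0.95) = 0.1700/0.2500 = 0.6800
Terminal stock prices: S_uu = 122.4, S_ud = 96.9, S_dd = 76.71
Terminal payoffs (S − K): max(18.4, 0) = 18.4, max(-7.1, 0) = 0, max(-27.29, 0) = 0
Node u (S = 102): V_u = 1/1.12·[0.6800·18.4000 + 0.3200·0.0000] = 11.1714
Node d (S = 80.75): V_d = 1/1.12·[0.6800·0.0000 + 0.3200·0.0000] = 0.0000
Node 0 (S = 85): V_0 = 1/1.12·[0.6800·11.1714 + 0.3200·0.0000] = 6.7827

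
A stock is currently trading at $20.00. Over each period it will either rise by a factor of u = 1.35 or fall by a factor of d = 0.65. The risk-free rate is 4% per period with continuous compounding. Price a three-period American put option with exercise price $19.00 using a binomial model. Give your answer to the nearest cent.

Risk-neutral probability p = (e^0.04 − 0.65)/(1.35 − 0.65) = 0.3908/0.7000 = 0.5583
Terminal stock prices: S_uuu = 49.21, S_uud = 23.69, S_udd = 11.41, S_ddd = 5.492
Terminal payoffs (K − S): max(-30.21, 0) = 0, max(-4.693, 0) = 0, max(7.592, 0) = 7.592, max(13.51, 0) = 13.51
Node uu (S = 36.45): continuation = e^(−0.04)·[0.5583·0.0000 + 0.4417·0.0000] = 0.0000; exercise value = 0.0000 ≤ continuation, so V_uu = 0.0000
Node ud (S = 17.55): continuation = e^(−0.04)·[0.5583·0.0000 + 0.4417·7.5925] = 3.2221; exercise value = 1.4500 ≤ continuation, so V_ud = 3.2221
Node dd (S = 8.45): continuation = e^(−0.04)·[0.5583·7.5925 + 0.4417·13.5075] = 9.8050; exercise value = 10.5500 > continuation, so V_dd = 10.5500 (exercise)
Node u (S = 27): continuation = e^(−0.04)·[0.5583·0.0000 + 0.4417·3.2221] = 1.3674; exercise value = 0.0000 ≤ continuation, so V_u = 1.3674
Node d (S = 13): continuation = e^(−0.04)·[0.5583·3.2221 + 0.4417·10.5500] = 6.2056; exercise value = 6.0000 ≤ continuation, so V_d = 6.2056
Node 0 (S = 20): continuation = e^(−0.04)·[0.5583·1.3674 + 0.4417·6.2056] = 3.3670; exercise value = 0.0000 ≤ continuation, so V_0 = 3.3670

$3.37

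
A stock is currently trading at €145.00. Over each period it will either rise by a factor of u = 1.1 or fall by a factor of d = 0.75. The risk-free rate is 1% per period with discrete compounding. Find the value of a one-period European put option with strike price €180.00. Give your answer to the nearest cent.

Risk-neutral probability p = (1 + 0.01 − 0.75)/(1.1 − 0.75) = 0.2600/0.3500 = 0.7429
Terminal stock prices: S_u = 159.5, S_d = 108.8
Terminal payoffs (K − S): max(20.5, 0) = 20.5, max(71.25, 0) = 71.25
Node 0 (S = 145): V_0 = 1/1.01·[0.7429·20.5000 + 0.2571·71.2500] = 33.2178

€33.22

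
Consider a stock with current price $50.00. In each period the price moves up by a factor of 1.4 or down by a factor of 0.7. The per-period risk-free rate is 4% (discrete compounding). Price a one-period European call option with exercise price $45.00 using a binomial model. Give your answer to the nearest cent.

Risk-neutral probability p = (1 + 0.04 − 0.7)/(1.4 − 0.7) = 0.3400/0.7000 = 0.4857
Terminal stock prices: S_u = 70, S_d = 35
Terminal payoffs (S − K): max(25, 0) = 25, max(-10, 0) = 0
Node 0 (S = 50): V_0 = 1/1.04·[0.4857·25.0000 + 0.5143·0.0000] = 11.6758

$11.68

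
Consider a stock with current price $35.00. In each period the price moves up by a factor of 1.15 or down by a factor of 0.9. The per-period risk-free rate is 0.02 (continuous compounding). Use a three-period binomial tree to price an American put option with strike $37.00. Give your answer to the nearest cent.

$3.34

Risk-neutral probability p = (e^0.02 − 0.9)/(1.15 − 0.9) = 0.1202/0.2500 = 0.4808
Terminal stock prices: S_uuu = 53.23, S_uud = 41.66, S_udd = 32.6, S_ddd = 25.52
Terminal payoffs (K − S): max(-16.23, 0) = 0, max(-4.659, 0) = 0, max(4.398, 0) = 4.398, max(11.48, 0) = 11.48
Node uu (S = 46.29): continuation = e^(−0.02)·[0.4808·0.0000 + 0.5192·0.0000] = 0.0000; exercise value = 0.0000 ≤ continuation, so V_uu = 0.0000
Node ud (S = 36.23): continuation = e^(−0.02)·[0.4808·0.0000 + 0.5192·4.3975] = 2.2379; exercise value = 0.7750 ≤ continuation, so V_ud = 2.2379
Node dd (S = 28.35): continuation = e^(−0.02)·[0.4808·4.3975 + 0.5192·11.4850] = 7.9174; exercise value = 8.6500 > continuation, so V_dd = 8.6500 (exercise)
Node u (S = 40.25): continuation = e^(−0.02)·[0.4808·0.0000 + 0.5192·2.2379] = 1.1389; exercise value = 0.0000 ≤ continuation, so V_u = 1.1389
Node d (S = 31.5): continuation = e^(−0.02)·[0.4808·2.2379 + 0.5192·8.6500] = 5.4568; exercise value = 5.5000 > continuation, so V_d = 5.5000 (exercise)
Node 0 (S = 35): continuation = e^(−0.02)·[0.4808·1.1389 + 0.5192·5.5000] = 3.3358; exercise value = 2.0000 ≤ continuation, so V_0 = 3.3358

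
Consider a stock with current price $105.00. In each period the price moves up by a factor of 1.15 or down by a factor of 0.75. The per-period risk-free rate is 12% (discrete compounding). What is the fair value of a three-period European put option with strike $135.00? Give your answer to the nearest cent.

Risk-neutral probability p = (1 + 0.12 − 0.75)/(1.15 − 0.75) = 0.3700/0.4000 = 0.9250
Terminal stock prices: S_uuu = 159.7, S_uud = 104.1, S_udd = 67.92, S_ddd = 44.3
Terminal payoffs (K − S): max(-24.69, 0) = 0, max(30.85, 0) = 30.85, max(67.08, 0) = 67.08, max(90.7, 0) = 90.7
Node uu (S = 138.9): V_uu = 1/1.12·[0.9250·0.0000 + 0.0750·30.8531] = 2.0661
Node ud (S = 90.56): V_ud = 1/1.12·[0.9250·30.8531 + 0.0750·67.0781] = 29.9732
Node dd (S = 59.06): V_dd = 1/1.12·[0.9250·67.0781 + 0.0750·90.7031] = 61.4732
Node u (S = 120.7): V_u = 1/1.12·[0.9250·2.0661 + 0.0750·29.9732] = 3.7135
Node d (S = 78.75): V_d = 1/1.12·[0.9250·29.9732 + 0.0750·61.4732] = 28.8712
Node 0 (S = 105): V_0 = 1/1.12·[0.9250·3.7135 + 0.0750·28.8712] = 5.0003

$5.00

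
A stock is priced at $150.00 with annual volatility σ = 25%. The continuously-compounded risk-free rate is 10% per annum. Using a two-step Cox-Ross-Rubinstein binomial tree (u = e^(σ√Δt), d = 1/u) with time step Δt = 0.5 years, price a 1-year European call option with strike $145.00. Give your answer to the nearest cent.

CRR parameters: u = e^(σ√Δt) = e^(0.25·√0.5) = 1.1934, d = 1/u = 0.8380
Per-period rate: rΔt = 0.1·0.5 = 0.05, so R = e^0.05 = 1.0513
Risk-neutral probability p = (e^0.05 − 0.8380)/(1.1934 − 0.8380) = 0.2133/0.3554 = 0.6002
Terminal stock prices: S_uu = 213.6, S_ud = 150, S_dd = 105.3
Terminal payoffs (S − K): max(68.62, 0) = 68.62, max(5, 0) = 5, max(-39.67, 0) = 0
Node u (S = 179): V_u = e^(−0.05)·[0.6002·68.6179 + 0.3998·5.0000] = 41.0764
Node d (S = 125.7): V_d = e^(−0.05)·[0.6002·5.0000 + 0.3998·0.0000] = 2.8546
Node 0 (S = 150): V_0 = e^(−0.05)·[0.6002·41.0764 + 0.3998·2.8546] = 24.5367

$24.54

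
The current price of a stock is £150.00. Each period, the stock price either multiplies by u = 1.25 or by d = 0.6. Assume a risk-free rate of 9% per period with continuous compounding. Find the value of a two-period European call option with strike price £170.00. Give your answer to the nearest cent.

£31.08

Risk-neutral probability p = (e^0.09 − 0.6)/(1.25 − 0.6) = 0.4942/0.6500 = 0.7603
Terminal stock prices: S_uu = 234.4, S_ud = 112.5, S_dd = 54
Terminal payoffs (S − K): max(64.38, 0) = 64.38, max(-57.5, 0) = 0, max(-116, 0) = 0
Node u (S = 187.5): V_u = e^(−0.09)·[0.7603·64.3750 + 0.2397·0.0000] = 44.7299
Node d (S = 90): V_d = e^(−0.09)·[0.7603·0.0000 + 0.2397·0.0000] = 0.0000
Node 0 (S = 150): V_0 = e^(−0.09)·[0.7603·44.7299 + 0.2397·0.0000] = 31.0798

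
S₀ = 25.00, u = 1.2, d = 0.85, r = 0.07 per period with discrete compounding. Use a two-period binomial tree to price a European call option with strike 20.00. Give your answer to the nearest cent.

7.76

Risk-neutral probability p = (1 + 0.07 − 0.85)/(1.2 − 0.85) = 0.2200/0.3500 = 0.6286
Terminal stock prices: S_uu = 36, S_ud = 25.5, S_dd = 18.06
Terminal payoffs (S − K): max(16, 0) = 16, max(5.5, 0) = 5.5, max(-1.938, 0) = 0
Node u (S = 30): V_u = 1/1.07·[0.6286·16.0000 + 0.3714·5.5000] = 11.3084
Node d (S = 21.25): V_d = 1/1.07·[0.6286·5.5000 + 0.3714·0.0000] = 3.2310
Node 0 (S = 25): V_0 = 1/1.07·[0.6286·11.3084 + 0.3714·3.2310] = 7.7647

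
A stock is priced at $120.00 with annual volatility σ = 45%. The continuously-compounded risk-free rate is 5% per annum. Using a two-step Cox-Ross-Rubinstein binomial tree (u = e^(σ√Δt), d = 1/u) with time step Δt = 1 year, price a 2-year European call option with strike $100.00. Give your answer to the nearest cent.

$43.82

CRR parameters: u = e^(σ√Δt) = e^(0.45·√1) = 1.5683, d = 1/u = 0.6376
Per-period rate: rΔt = 0.05·1 = 0.05, so R = e^0.05 = 1.0513
Risk-neutral probability p = (e^0.05 − 0.6376)/(1.5683 − 0.6376) = 0.4136/0.9307 = 0.4445
Terminal stock prices: S_uu = 295.2, S_ud = 120, S_dd = 48.79
Terminal payoffs (S − K): max(195.2, 0) = 195.2, max(20, 0) = 20, max(-51.21, 0) = 0
Node u (S = 188.2): V_u = e^(−0.05)·[0.4445·195.1524 + 0.5555·20.0000] = 93.0745
Node d (S = 76.52): V_d = e^(−0.05)·[0.4445·20.0000 + 0.5555·0.0000] = 8.4555
Node 0 (S = 120): V_0 = e^(−0.05)·[0.4445·93.0745 + 0.5555·8.4555] = 43.8179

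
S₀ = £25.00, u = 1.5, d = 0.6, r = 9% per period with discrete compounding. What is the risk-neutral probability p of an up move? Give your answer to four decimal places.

Risk-neutral probability p = (1 + 0.09 − 0.6)/(1.5 − 0.6) = 0.4900/0.9000 = 0.5444

p = 0.5444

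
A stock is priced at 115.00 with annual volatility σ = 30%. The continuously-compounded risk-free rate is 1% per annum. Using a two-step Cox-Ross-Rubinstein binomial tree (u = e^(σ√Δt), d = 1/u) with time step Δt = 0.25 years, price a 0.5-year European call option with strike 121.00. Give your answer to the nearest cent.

7.55

CRR parameters: u = e^(σ√Δt) = e^(0.3·√0.25) = 1.1618, d = 1/u = 0.8607
Per-period rate: rΔt = 0.01·0.25 = 0.0025, so R = e^0.0025 = 1.0025
Risk-neutral probability p = (e^0.0025 − 0.8607)/(1.1618 − 0.8607) = 0.1418/0.3011 = 0.4709
Terminal stock prices: S_uu = 155.2, S_ud = 115, S_dd = 85.19
Terminal payoffs (S − K): max(34.23, 0) = 34.23, max(-6, 0) = 0, max(-35.81, 0) = 0
Node u (S = 133.6): V_u = e^(−0.0025)·[0.4709·34.2338 + 0.5291·0.0000] = 16.0798
Node d (S = 98.98): V_d = e^(−0.0025)·[0.4709·0.0000 + 0.5291·0.0000] = 0.0000
Node 0 (S = 115): V_0 = e^(−0.0025)·[0.4709·16.0798 + 0.5291·0.0000] = 7.5528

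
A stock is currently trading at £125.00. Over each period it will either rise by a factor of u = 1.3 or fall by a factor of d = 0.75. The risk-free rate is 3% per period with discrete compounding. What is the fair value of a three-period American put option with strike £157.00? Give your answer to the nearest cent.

Risk-neutral probability p = (1 + 0.03 − 0.75)/(1.3 − 0.75) = 0.2800/0.5500 = 0.5091
Terminal stock prices: S_uuu = 274.6, S_uud = 158.4, S_udd = 91.41, S_ddd = 52.73
Terminal payoffs (K − S): max(-117.6, 0) = 0, max(-1.438, 0) = 0, max(65.59, 0) = 65.59, max(104.3, 0) = 104.3
Node uu (S = 211.3): continuation = 1/1.03·[0.5091·0.0000 + 0.4909·0.0000] = 0.0000; exercise value = 0.0000 ≤ continuation, so V_uu = 0.0000
Node ud (S = 121.9): continuation = 1/1.03·[0.5091·0.0000 + 0.4909·65.5938] = 31.2627; exercise value = 35.1250 > continuation, so V_ud = 35.1250 (exercise)
Node dd (S = 70.31): continuation = 1/1.03·[0.5091·65.5938 + 0.4909·104.2656] = 82.1147; exercise value = 86.6875 > continuation, so V_dd = 86.6875 (exercise)
Node u (S = 162.5): continuation = 1/1.03·[0.5091·0.0000 + 0.4909·35.1250] = 16.7410; exercise value = 0.0000 ≤ continuation, so V_u = 16.7410
Node d (S = 93.75): continuation = 1/1.03·[0.5091·35.1250 + 0.4909·86.6875] = 58.6772; exercise value = 63.2500 > continuation, so V_d = 63.2500 (exercise)
Node 0 (S = 125): continuation = 1/1.03·[0.5091·16.7410 + 0.4909·63.2500] = 38.4201; exercise value = 32.0000 ≤ continuation, so V_0 = 38.4201

£38.42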